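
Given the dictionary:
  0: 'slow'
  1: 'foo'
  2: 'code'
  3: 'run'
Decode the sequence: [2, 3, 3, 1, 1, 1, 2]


Look up each index in the dictionary:
  2 -> 'code'
  3 -> 'run'
  3 -> 'run'
  1 -> 'foo'
  1 -> 'foo'
  1 -> 'foo'
  2 -> 'code'

Decoded: "code run run foo foo foo code"


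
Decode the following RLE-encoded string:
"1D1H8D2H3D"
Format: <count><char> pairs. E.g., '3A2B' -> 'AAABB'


Expanding each <count><char> pair:
  1D -> 'D'
  1H -> 'H'
  8D -> 'DDDDDDDD'
  2H -> 'HH'
  3D -> 'DDD'

Decoded = DHDDDDDDDDHHDDD


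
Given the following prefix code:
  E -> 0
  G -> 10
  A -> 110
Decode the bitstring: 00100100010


Decoding step by step:
Bits 0 -> E
Bits 0 -> E
Bits 10 -> G
Bits 0 -> E
Bits 10 -> G
Bits 0 -> E
Bits 0 -> E
Bits 10 -> G


Decoded message: EEGEGEEG


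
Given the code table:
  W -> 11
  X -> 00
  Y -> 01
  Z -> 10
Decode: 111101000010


Decoding:
11 -> W
11 -> W
01 -> Y
00 -> X
00 -> X
10 -> Z


Result: WWYXXZ


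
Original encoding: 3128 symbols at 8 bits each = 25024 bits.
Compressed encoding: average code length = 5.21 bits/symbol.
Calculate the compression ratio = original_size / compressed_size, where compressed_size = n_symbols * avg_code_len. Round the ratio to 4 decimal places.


original_size = n_symbols * orig_bits = 3128 * 8 = 25024 bits
compressed_size = n_symbols * avg_code_len = 3128 * 5.21 = 16296.88 bits
ratio = original_size / compressed_size = 25024 / 16296.88 = 1.5355

Compression ratio = 1.5355


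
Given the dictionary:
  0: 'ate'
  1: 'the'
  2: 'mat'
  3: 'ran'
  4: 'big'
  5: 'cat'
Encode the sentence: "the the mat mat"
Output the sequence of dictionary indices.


Look up each word in the dictionary:
  'the' -> 1
  'the' -> 1
  'mat' -> 2
  'mat' -> 2

Encoded: [1, 1, 2, 2]


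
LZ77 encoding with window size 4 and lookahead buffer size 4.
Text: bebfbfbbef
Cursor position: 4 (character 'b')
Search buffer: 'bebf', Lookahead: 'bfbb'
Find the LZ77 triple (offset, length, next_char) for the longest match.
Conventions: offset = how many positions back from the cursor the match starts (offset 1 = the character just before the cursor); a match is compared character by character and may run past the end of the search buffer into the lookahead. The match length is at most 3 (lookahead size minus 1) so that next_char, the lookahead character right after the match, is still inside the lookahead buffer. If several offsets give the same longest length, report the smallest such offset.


Try each offset into the search buffer:
  offset=1 (pos 3, char 'f'): match length 0
  offset=2 (pos 2, char 'b'): match length 3
  offset=3 (pos 1, char 'e'): match length 0
  offset=4 (pos 0, char 'b'): match length 1
Longest match has length 3 at offset 2.
next_char = character at position 4 + 3 = 7 -> 'b'

Best match: offset=2, length=3 (matching 'bfb' starting at position 2)
LZ77 triple: (2, 3, 'b')


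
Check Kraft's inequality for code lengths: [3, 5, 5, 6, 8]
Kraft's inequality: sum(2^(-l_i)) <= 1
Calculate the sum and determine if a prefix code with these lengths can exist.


Sum = 2^(-3) + 2^(-5) + 2^(-5) + 2^(-6) + 2^(-8)
    = 0.125 + 0.03125 + 0.03125 + 0.015625 + 0.00390625
    = 53/256 = 0.20703125
Since 0.20703125 <= 1, Kraft's inequality IS satisfied.
A prefix code with these lengths CAN exist.

Kraft sum = 0.20703125. Satisfied.


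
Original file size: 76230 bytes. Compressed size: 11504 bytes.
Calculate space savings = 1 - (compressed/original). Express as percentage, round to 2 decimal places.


ratio = compressed/original = 11504/76230 = 0.150912
savings = 1 - ratio = 1 - 0.150912 = 0.849088
as a percentage: 0.849088 * 100 = 84.91%

Space savings = 1 - 11504/76230 = 84.91%


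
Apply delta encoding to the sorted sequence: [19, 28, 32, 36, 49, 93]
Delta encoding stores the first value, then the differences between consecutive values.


First value: 19
Deltas:
  28 - 19 = 9
  32 - 28 = 4
  36 - 32 = 4
  49 - 36 = 13
  93 - 49 = 44


Delta encoded: [19, 9, 4, 4, 13, 44]


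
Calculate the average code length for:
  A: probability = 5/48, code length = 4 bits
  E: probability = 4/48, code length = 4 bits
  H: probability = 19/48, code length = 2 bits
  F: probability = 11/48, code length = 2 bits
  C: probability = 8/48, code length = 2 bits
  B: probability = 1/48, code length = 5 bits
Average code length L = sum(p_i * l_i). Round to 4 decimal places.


Weighted contributions p_i * l_i:
  A: (5/48) * 4 = 20/48
  E: (4/48) * 4 = 16/48
  H: (19/48) * 2 = 38/48
  F: (11/48) * 2 = 22/48
  C: (8/48) * 2 = 16/48
  B: (1/48) * 5 = 5/48
Sum = (20 + 16 + 38 + 22 + 16 + 5)/48 = 117/48

L = 117/48 = 2.4375 bits/symbol


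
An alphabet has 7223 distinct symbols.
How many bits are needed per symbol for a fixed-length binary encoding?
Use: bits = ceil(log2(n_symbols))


log2(7223) = 12.8184
Bracket: 2^12 = 4096 < 7223 <= 2^13 = 8192
So ceil(log2(7223)) = 13

bits = ceil(log2(7223)) = ceil(12.8184) = 13 bits


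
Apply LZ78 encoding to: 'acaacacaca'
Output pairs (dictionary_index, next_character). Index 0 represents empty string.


LZ78 encoding steps:
Dictionary: {0: ''}
Step 1: w='' (idx 0), next='a' -> output (0, 'a'), add 'a' as idx 1
Step 2: w='' (idx 0), next='c' -> output (0, 'c'), add 'c' as idx 2
Step 3: w='a' (idx 1), next='a' -> output (1, 'a'), add 'aa' as idx 3
Step 4: w='c' (idx 2), next='a' -> output (2, 'a'), add 'ca' as idx 4
Step 5: w='ca' (idx 4), next='c' -> output (4, 'c'), add 'cac' as idx 5
Step 6: w='a' (idx 1), end of input -> output (1, '')


Encoded: [(0, 'a'), (0, 'c'), (1, 'a'), (2, 'a'), (4, 'c'), (1, '')]


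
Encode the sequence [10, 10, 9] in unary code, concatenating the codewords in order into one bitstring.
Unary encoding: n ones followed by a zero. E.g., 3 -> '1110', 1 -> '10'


Encode each number as n ones followed by a terminating 0:
  10 -> 11111111110 (11 bits)
  10 -> 11111111110 (11 bits)
  9 -> 1111111110 (10 bits)
Total length = 11 + 11 + 10 = 32 bits.

Unary([10, 10, 9]) = 11111111110111111111101111111110 (32 bits)


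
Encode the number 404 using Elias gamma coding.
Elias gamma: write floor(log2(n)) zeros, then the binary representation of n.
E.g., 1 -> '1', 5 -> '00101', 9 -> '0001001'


num_bits = floor(log2(404)) + 1 = 9
leading_zeros = num_bits - 1 = 8
binary(404) = 110010100

Elias gamma(404) = '00000000' + '110010100' = 00000000110010100 (17 bits)


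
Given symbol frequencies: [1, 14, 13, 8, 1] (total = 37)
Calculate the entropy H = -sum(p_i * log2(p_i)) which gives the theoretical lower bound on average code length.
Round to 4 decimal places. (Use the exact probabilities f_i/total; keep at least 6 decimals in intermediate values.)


Per-symbol terms -p_i * log2(p_i) with p_i = f_i/37:
  p = 1/37 = 0.027027: log2(p) = -5.209453, -p*log2(p) = 0.140796
  p = 14/37 = 0.378378: log2(p) = -1.402098, -p*log2(p) = 0.530524
  p = 13/37 = 0.351351: log2(p) = -1.509014, -p*log2(p) = 0.530194
  p = 8/37 = 0.216216: log2(p) = -2.209453, -p*log2(p) = 0.477720
  p = 1/37 = 0.027027: log2(p) = -5.209453, -p*log2(p) = 0.140796
H = 0.140796 + 0.530524 + 0.530194 + 0.477720 + 0.140796 = 1.820030

H = 1.82 bits/symbol


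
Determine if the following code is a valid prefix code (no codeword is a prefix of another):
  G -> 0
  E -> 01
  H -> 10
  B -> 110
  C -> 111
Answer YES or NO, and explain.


Checking each pair (does one codeword prefix another?):
  G='0' vs E='01': prefix -- VIOLATION

NO -- this is NOT a valid prefix code. G (0) is a prefix of E (01).


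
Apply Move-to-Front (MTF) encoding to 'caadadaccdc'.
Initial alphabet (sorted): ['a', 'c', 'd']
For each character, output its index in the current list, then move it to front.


MTF encoding:
'c': index 1 in ['a', 'c', 'd'] -> ['c', 'a', 'd']
'a': index 1 in ['c', 'a', 'd'] -> ['a', 'c', 'd']
'a': index 0 in ['a', 'c', 'd'] -> ['a', 'c', 'd']
'd': index 2 in ['a', 'c', 'd'] -> ['d', 'a', 'c']
'a': index 1 in ['d', 'a', 'c'] -> ['a', 'd', 'c']
'd': index 1 in ['a', 'd', 'c'] -> ['d', 'a', 'c']
'a': index 1 in ['d', 'a', 'c'] -> ['a', 'd', 'c']
'c': index 2 in ['a', 'd', 'c'] -> ['c', 'a', 'd']
'c': index 0 in ['c', 'a', 'd'] -> ['c', 'a', 'd']
'd': index 2 in ['c', 'a', 'd'] -> ['d', 'c', 'a']
'c': index 1 in ['d', 'c', 'a'] -> ['c', 'd', 'a']


Output: [1, 1, 0, 2, 1, 1, 1, 2, 0, 2, 1]


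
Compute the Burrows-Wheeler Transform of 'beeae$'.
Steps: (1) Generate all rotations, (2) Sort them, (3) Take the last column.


Rotations (sorted):
  0: $beeae -> last char: e
  1: ae$bee -> last char: e
  2: beeae$ -> last char: $
  3: e$beea -> last char: a
  4: eae$be -> last char: e
  5: eeae$b -> last char: b


BWT = ee$aeb


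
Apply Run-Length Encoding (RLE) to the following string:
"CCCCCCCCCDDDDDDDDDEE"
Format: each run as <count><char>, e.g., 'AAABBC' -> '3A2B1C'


Scanning runs left to right:
  i=0: run of 'C' x 9 -> '9C'
  i=9: run of 'D' x 9 -> '9D'
  i=18: run of 'E' x 2 -> '2E'

RLE = 9C9D2E


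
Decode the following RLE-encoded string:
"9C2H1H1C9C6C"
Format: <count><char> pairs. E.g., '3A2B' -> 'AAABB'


Expanding each <count><char> pair:
  9C -> 'CCCCCCCCC'
  2H -> 'HH'
  1H -> 'H'
  1C -> 'C'
  9C -> 'CCCCCCCCC'
  6C -> 'CCCCCC'

Decoded = CCCCCCCCCHHHCCCCCCCCCCCCCCCC


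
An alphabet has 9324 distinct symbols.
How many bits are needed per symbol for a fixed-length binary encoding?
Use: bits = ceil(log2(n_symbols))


log2(9324) = 13.1867
Bracket: 2^13 = 8192 < 9324 <= 2^14 = 16384
So ceil(log2(9324)) = 14

bits = ceil(log2(9324)) = ceil(13.1867) = 14 bits


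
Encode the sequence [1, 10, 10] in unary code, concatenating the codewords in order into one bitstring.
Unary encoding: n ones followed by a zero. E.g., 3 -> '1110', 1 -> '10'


Encode each number as n ones followed by a terminating 0:
  1 -> 10 (2 bits)
  10 -> 11111111110 (11 bits)
  10 -> 11111111110 (11 bits)
Total length = 2 + 11 + 11 = 24 bits.

Unary([1, 10, 10]) = 101111111111011111111110 (24 bits)


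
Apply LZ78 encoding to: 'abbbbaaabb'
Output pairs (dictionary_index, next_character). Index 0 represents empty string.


LZ78 encoding steps:
Dictionary: {0: ''}
Step 1: w='' (idx 0), next='a' -> output (0, 'a'), add 'a' as idx 1
Step 2: w='' (idx 0), next='b' -> output (0, 'b'), add 'b' as idx 2
Step 3: w='b' (idx 2), next='b' -> output (2, 'b'), add 'bb' as idx 3
Step 4: w='b' (idx 2), next='a' -> output (2, 'a'), add 'ba' as idx 4
Step 5: w='a' (idx 1), next='a' -> output (1, 'a'), add 'aa' as idx 5
Step 6: w='bb' (idx 3), end of input -> output (3, '')


Encoded: [(0, 'a'), (0, 'b'), (2, 'b'), (2, 'a'), (1, 'a'), (3, '')]


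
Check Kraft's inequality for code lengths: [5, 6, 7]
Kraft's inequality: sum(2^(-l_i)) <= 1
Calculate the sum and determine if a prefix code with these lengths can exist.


Sum = 2^(-5) + 2^(-6) + 2^(-7)
    = 0.03125 + 0.015625 + 0.0078125
    = 7/128 = 0.0546875
Since 0.0546875 <= 1, Kraft's inequality IS satisfied.
A prefix code with these lengths CAN exist.

Kraft sum = 0.0546875. Satisfied.


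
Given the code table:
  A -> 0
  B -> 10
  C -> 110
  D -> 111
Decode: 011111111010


Decoding:
0 -> A
111 -> D
111 -> D
110 -> C
10 -> B


Result: ADDCB


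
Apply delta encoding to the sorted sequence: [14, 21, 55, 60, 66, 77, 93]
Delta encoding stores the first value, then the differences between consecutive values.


First value: 14
Deltas:
  21 - 14 = 7
  55 - 21 = 34
  60 - 55 = 5
  66 - 60 = 6
  77 - 66 = 11
  93 - 77 = 16


Delta encoded: [14, 7, 34, 5, 6, 11, 16]


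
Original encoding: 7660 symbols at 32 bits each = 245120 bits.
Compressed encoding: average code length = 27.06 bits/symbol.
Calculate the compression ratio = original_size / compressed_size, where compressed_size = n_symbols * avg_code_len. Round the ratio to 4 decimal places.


original_size = n_symbols * orig_bits = 7660 * 32 = 245120 bits
compressed_size = n_symbols * avg_code_len = 7660 * 27.06 = 207279.6 bits
ratio = original_size / compressed_size = 245120 / 207279.6 = 1.1826

Compression ratio = 1.1826


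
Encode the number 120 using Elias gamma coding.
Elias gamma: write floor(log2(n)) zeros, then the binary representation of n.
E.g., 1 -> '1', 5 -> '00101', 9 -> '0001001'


num_bits = floor(log2(120)) + 1 = 7
leading_zeros = num_bits - 1 = 6
binary(120) = 1111000

Elias gamma(120) = '000000' + '1111000' = 0000001111000 (13 bits)


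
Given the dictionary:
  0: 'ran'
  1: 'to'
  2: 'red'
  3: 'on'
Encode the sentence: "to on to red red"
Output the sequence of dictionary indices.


Look up each word in the dictionary:
  'to' -> 1
  'on' -> 3
  'to' -> 1
  'red' -> 2
  'red' -> 2

Encoded: [1, 3, 1, 2, 2]


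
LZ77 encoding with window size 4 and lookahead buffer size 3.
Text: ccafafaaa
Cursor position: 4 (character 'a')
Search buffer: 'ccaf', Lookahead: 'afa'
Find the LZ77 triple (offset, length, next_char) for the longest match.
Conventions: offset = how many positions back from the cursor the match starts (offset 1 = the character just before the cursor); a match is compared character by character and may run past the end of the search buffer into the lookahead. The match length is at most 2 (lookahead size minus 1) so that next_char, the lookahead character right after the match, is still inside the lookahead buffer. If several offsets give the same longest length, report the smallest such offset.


Try each offset into the search buffer:
  offset=1 (pos 3, char 'f'): match length 0
  offset=2 (pos 2, char 'a'): match length 2
  offset=3 (pos 1, char 'c'): match length 0
  offset=4 (pos 0, char 'c'): match length 0
Longest match has length 2 at offset 2.
next_char = character at position 4 + 2 = 6 -> 'a'

Best match: offset=2, length=2 (matching 'af' starting at position 2)
LZ77 triple: (2, 2, 'a')


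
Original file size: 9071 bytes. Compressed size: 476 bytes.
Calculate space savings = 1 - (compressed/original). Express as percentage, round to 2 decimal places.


ratio = compressed/original = 476/9071 = 0.052475
savings = 1 - ratio = 1 - 0.052475 = 0.947525
as a percentage: 0.947525 * 100 = 94.75%

Space savings = 1 - 476/9071 = 94.75%


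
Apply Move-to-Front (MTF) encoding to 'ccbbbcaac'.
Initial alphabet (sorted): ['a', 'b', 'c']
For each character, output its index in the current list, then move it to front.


MTF encoding:
'c': index 2 in ['a', 'b', 'c'] -> ['c', 'a', 'b']
'c': index 0 in ['c', 'a', 'b'] -> ['c', 'a', 'b']
'b': index 2 in ['c', 'a', 'b'] -> ['b', 'c', 'a']
'b': index 0 in ['b', 'c', 'a'] -> ['b', 'c', 'a']
'b': index 0 in ['b', 'c', 'a'] -> ['b', 'c', 'a']
'c': index 1 in ['b', 'c', 'a'] -> ['c', 'b', 'a']
'a': index 2 in ['c', 'b', 'a'] -> ['a', 'c', 'b']
'a': index 0 in ['a', 'c', 'b'] -> ['a', 'c', 'b']
'c': index 1 in ['a', 'c', 'b'] -> ['c', 'a', 'b']


Output: [2, 0, 2, 0, 0, 1, 2, 0, 1]


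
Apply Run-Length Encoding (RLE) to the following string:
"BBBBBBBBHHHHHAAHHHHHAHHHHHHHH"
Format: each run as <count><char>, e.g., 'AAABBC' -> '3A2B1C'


Scanning runs left to right:
  i=0: run of 'B' x 8 -> '8B'
  i=8: run of 'H' x 5 -> '5H'
  i=13: run of 'A' x 2 -> '2A'
  i=15: run of 'H' x 5 -> '5H'
  i=20: run of 'A' x 1 -> '1A'
  i=21: run of 'H' x 8 -> '8H'

RLE = 8B5H2A5H1A8H


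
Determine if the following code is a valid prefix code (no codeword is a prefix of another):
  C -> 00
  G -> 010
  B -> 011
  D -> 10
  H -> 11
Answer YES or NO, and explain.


Checking each pair (does one codeword prefix another?):
  C='00' vs G='010': no prefix
  C='00' vs B='011': no prefix
  C='00' vs D='10': no prefix
  C='00' vs H='11': no prefix
  G='010' vs C='00': no prefix
  G='010' vs B='011': no prefix
  G='010' vs D='10': no prefix
  G='010' vs H='11': no prefix
  B='011' vs C='00': no prefix
  B='011' vs G='010': no prefix
  B='011' vs D='10': no prefix
  B='011' vs H='11': no prefix
  D='10' vs C='00': no prefix
  D='10' vs G='010': no prefix
  D='10' vs B='011': no prefix
  D='10' vs H='11': no prefix
  H='11' vs C='00': no prefix
  H='11' vs G='010': no prefix
  H='11' vs B='011': no prefix
  H='11' vs D='10': no prefix
No violation found over all pairs.

YES -- this is a valid prefix code. No codeword is a prefix of any other codeword.


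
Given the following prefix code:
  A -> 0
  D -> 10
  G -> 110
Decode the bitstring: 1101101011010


Decoding step by step:
Bits 110 -> G
Bits 110 -> G
Bits 10 -> D
Bits 110 -> G
Bits 10 -> D


Decoded message: GGDGD


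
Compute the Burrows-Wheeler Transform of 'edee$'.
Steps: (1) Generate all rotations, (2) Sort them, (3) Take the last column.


Rotations (sorted):
  0: $edee -> last char: e
  1: dee$e -> last char: e
  2: e$ede -> last char: e
  3: edee$ -> last char: $
  4: ee$ed -> last char: d


BWT = eee$d


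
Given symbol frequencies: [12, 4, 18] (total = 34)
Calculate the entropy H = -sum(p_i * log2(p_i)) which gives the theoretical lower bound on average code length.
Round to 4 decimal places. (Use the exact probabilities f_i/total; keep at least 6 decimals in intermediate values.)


Per-symbol terms -p_i * log2(p_i) with p_i = f_i/34:
  p = 12/34 = 0.352941: log2(p) = -1.502500, -p*log2(p) = 0.530294
  p = 4/34 = 0.117647: log2(p) = -3.087463, -p*log2(p) = 0.363231
  p = 18/34 = 0.529412: log2(p) = -0.917538, -p*log2(p) = 0.485755
H = 0.530294 + 0.363231 + 0.485755 = 1.379280

H = 1.3793 bits/symbol


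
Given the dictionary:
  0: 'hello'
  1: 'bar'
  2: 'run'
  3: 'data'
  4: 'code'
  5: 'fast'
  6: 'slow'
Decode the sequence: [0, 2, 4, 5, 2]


Look up each index in the dictionary:
  0 -> 'hello'
  2 -> 'run'
  4 -> 'code'
  5 -> 'fast'
  2 -> 'run'

Decoded: "hello run code fast run"


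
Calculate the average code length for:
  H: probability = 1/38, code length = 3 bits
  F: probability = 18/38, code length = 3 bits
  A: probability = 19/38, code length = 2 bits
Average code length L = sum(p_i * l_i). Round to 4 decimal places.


Weighted contributions p_i * l_i:
  H: (1/38) * 3 = 3/38
  F: (18/38) * 3 = 54/38
  A: (19/38) * 2 = 38/38
Sum = (3 + 54 + 38)/38 = 95/38

L = 95/38 = 2.5000 bits/symbol


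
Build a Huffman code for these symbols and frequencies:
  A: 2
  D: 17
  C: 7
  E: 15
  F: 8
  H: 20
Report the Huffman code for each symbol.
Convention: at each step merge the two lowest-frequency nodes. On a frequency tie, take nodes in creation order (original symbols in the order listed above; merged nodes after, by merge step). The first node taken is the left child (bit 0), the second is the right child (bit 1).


Huffman tree construction:
Step 1: Merge A(2) + C(7) = 9
Step 2: Merge F(8) + (A+C)(9) = 17
Step 3: Merge E(15) + D(17) = 32
Step 4: Merge (F+(A+C))(17) + H(20) = 37
Step 5: Merge (E+D)(32) + ((F+(A+C))+H)(37) = 69
Read each symbol's code off the tree from the root (left child = 0, right child = 1).

Codes:
  A: 1010 (length 4)
  D: 01 (length 2)
  C: 1011 (length 4)
  E: 00 (length 2)
  F: 100 (length 3)
  H: 11 (length 2)
Average code length: 164/69 = 2.3768 bits/symbol


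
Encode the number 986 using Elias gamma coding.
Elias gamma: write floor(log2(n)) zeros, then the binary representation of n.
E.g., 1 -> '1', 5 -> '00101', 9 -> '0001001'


num_bits = floor(log2(986)) + 1 = 10
leading_zeros = num_bits - 1 = 9
binary(986) = 1111011010

Elias gamma(986) = '000000000' + '1111011010' = 0000000001111011010 (19 bits)


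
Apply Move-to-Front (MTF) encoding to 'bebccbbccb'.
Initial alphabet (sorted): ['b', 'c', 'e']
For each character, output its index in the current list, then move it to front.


MTF encoding:
'b': index 0 in ['b', 'c', 'e'] -> ['b', 'c', 'e']
'e': index 2 in ['b', 'c', 'e'] -> ['e', 'b', 'c']
'b': index 1 in ['e', 'b', 'c'] -> ['b', 'e', 'c']
'c': index 2 in ['b', 'e', 'c'] -> ['c', 'b', 'e']
'c': index 0 in ['c', 'b', 'e'] -> ['c', 'b', 'e']
'b': index 1 in ['c', 'b', 'e'] -> ['b', 'c', 'e']
'b': index 0 in ['b', 'c', 'e'] -> ['b', 'c', 'e']
'c': index 1 in ['b', 'c', 'e'] -> ['c', 'b', 'e']
'c': index 0 in ['c', 'b', 'e'] -> ['c', 'b', 'e']
'b': index 1 in ['c', 'b', 'e'] -> ['b', 'c', 'e']


Output: [0, 2, 1, 2, 0, 1, 0, 1, 0, 1]


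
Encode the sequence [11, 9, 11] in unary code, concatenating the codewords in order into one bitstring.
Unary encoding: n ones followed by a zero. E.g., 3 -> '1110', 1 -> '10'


Encode each number as n ones followed by a terminating 0:
  11 -> 111111111110 (12 bits)
  9 -> 1111111110 (10 bits)
  11 -> 111111111110 (12 bits)
Total length = 12 + 10 + 12 = 34 bits.

Unary([11, 9, 11]) = 1111111111101111111110111111111110 (34 bits)


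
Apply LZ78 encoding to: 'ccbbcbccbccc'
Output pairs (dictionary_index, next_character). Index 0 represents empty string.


LZ78 encoding steps:
Dictionary: {0: ''}
Step 1: w='' (idx 0), next='c' -> output (0, 'c'), add 'c' as idx 1
Step 2: w='c' (idx 1), next='b' -> output (1, 'b'), add 'cb' as idx 2
Step 3: w='' (idx 0), next='b' -> output (0, 'b'), add 'b' as idx 3
Step 4: w='cb' (idx 2), next='c' -> output (2, 'c'), add 'cbc' as idx 4
Step 5: w='cbc' (idx 4), next='c' -> output (4, 'c'), add 'cbcc' as idx 5
Step 6: w='c' (idx 1), end of input -> output (1, '')


Encoded: [(0, 'c'), (1, 'b'), (0, 'b'), (2, 'c'), (4, 'c'), (1, '')]


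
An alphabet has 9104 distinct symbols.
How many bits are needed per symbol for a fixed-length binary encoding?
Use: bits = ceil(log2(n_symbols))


log2(9104) = 13.1523
Bracket: 2^13 = 8192 < 9104 <= 2^14 = 16384
So ceil(log2(9104)) = 14

bits = ceil(log2(9104)) = ceil(13.1523) = 14 bits


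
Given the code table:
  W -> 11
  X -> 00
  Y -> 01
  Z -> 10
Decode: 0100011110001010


Decoding:
01 -> Y
00 -> X
01 -> Y
11 -> W
10 -> Z
00 -> X
10 -> Z
10 -> Z


Result: YXYWZXZZ


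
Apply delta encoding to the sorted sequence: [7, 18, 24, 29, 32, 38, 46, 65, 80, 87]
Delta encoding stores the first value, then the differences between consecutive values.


First value: 7
Deltas:
  18 - 7 = 11
  24 - 18 = 6
  29 - 24 = 5
  32 - 29 = 3
  38 - 32 = 6
  46 - 38 = 8
  65 - 46 = 19
  80 - 65 = 15
  87 - 80 = 7


Delta encoded: [7, 11, 6, 5, 3, 6, 8, 19, 15, 7]


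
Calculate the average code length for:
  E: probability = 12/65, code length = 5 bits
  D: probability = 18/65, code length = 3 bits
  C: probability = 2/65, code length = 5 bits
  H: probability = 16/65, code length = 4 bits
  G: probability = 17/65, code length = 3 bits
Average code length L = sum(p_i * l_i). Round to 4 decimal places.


Weighted contributions p_i * l_i:
  E: (12/65) * 5 = 60/65
  D: (18/65) * 3 = 54/65
  C: (2/65) * 5 = 10/65
  H: (16/65) * 4 = 64/65
  G: (17/65) * 3 = 51/65
Sum = (60 + 54 + 10 + 64 + 51)/65 = 239/65

L = 239/65 = 3.6769 bits/symbol


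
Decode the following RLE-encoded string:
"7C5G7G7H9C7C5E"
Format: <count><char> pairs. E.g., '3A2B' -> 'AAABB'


Expanding each <count><char> pair:
  7C -> 'CCCCCCC'
  5G -> 'GGGGG'
  7G -> 'GGGGGGG'
  7H -> 'HHHHHHH'
  9C -> 'CCCCCCCCC'
  7C -> 'CCCCCCC'
  5E -> 'EEEEE'

Decoded = CCCCCCCGGGGGGGGGGGGHHHHHHHCCCCCCCCCCCCCCCCEEEEE


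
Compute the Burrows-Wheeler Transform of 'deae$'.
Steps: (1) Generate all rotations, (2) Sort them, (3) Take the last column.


Rotations (sorted):
  0: $deae -> last char: e
  1: ae$de -> last char: e
  2: deae$ -> last char: $
  3: e$dea -> last char: a
  4: eae$d -> last char: d


BWT = ee$ad


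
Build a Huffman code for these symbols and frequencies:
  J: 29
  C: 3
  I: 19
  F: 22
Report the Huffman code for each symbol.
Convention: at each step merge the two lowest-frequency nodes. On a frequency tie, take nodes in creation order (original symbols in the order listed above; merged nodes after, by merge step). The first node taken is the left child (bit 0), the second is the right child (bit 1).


Huffman tree construction:
Step 1: Merge C(3) + I(19) = 22
Step 2: Merge F(22) + (C+I)(22) = 44
Step 3: Merge J(29) + (F+(C+I))(44) = 73
Read each symbol's code off the tree from the root (left child = 0, right child = 1).

Codes:
  J: 0 (length 1)
  C: 110 (length 3)
  I: 111 (length 3)
  F: 10 (length 2)
Average code length: 139/73 = 1.9041 bits/symbol


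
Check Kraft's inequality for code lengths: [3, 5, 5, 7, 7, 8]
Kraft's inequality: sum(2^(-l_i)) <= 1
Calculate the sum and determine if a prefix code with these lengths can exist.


Sum = 2^(-3) + 2^(-5) + 2^(-5) + 2^(-7) + 2^(-7) + 2^(-8)
    = 0.125 + 0.03125 + 0.03125 + 0.0078125 + 0.0078125 + 0.00390625
    = 53/256 = 0.20703125
Since 0.20703125 <= 1, Kraft's inequality IS satisfied.
A prefix code with these lengths CAN exist.

Kraft sum = 0.20703125. Satisfied.


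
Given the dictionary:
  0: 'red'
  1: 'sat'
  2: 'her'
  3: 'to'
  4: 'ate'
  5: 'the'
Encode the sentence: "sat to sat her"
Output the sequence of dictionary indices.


Look up each word in the dictionary:
  'sat' -> 1
  'to' -> 3
  'sat' -> 1
  'her' -> 2

Encoded: [1, 3, 1, 2]


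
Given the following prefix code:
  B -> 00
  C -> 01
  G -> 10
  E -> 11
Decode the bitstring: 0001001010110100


Decoding step by step:
Bits 00 -> B
Bits 01 -> C
Bits 00 -> B
Bits 10 -> G
Bits 10 -> G
Bits 11 -> E
Bits 01 -> C
Bits 00 -> B


Decoded message: BCBGGECB


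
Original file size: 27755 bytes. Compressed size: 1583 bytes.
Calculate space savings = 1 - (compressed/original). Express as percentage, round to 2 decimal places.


ratio = compressed/original = 1583/27755 = 0.057035
savings = 1 - ratio = 1 - 0.057035 = 0.942965
as a percentage: 0.942965 * 100 = 94.3%

Space savings = 1 - 1583/27755 = 94.3%


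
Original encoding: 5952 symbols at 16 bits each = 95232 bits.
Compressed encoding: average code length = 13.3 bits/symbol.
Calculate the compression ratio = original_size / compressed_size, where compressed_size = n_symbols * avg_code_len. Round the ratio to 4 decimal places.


original_size = n_symbols * orig_bits = 5952 * 16 = 95232 bits
compressed_size = n_symbols * avg_code_len = 5952 * 13.3 = 79161.6 bits
ratio = original_size / compressed_size = 95232 / 79161.6 = 1.203

Compression ratio = 1.203


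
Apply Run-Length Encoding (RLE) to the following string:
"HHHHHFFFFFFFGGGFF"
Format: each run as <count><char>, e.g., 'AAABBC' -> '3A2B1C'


Scanning runs left to right:
  i=0: run of 'H' x 5 -> '5H'
  i=5: run of 'F' x 7 -> '7F'
  i=12: run of 'G' x 3 -> '3G'
  i=15: run of 'F' x 2 -> '2F'

RLE = 5H7F3G2F


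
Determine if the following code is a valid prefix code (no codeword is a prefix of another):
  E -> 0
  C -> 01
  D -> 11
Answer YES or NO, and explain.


Checking each pair (does one codeword prefix another?):
  E='0' vs C='01': prefix -- VIOLATION

NO -- this is NOT a valid prefix code. E (0) is a prefix of C (01).


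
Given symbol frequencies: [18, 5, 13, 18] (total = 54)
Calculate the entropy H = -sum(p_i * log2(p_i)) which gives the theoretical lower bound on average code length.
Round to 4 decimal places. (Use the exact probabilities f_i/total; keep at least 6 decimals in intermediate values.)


Per-symbol terms -p_i * log2(p_i) with p_i = f_i/54:
  p = 18/54 = 0.333333: log2(p) = -1.584963, -p*log2(p) = 0.528321
  p = 5/54 = 0.092593: log2(p) = -3.432959, -p*log2(p) = 0.317867
  p = 13/54 = 0.240741: log2(p) = -2.054448, -p*log2(p) = 0.494589
  p = 18/54 = 0.333333: log2(p) = -1.584963, -p*log2(p) = 0.528321
H = 0.528321 + 0.317867 + 0.494589 + 0.528321 = 1.869098

H = 1.8691 bits/symbol


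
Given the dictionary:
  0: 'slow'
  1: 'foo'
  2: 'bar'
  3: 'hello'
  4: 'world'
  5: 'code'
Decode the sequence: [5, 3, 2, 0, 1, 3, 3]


Look up each index in the dictionary:
  5 -> 'code'
  3 -> 'hello'
  2 -> 'bar'
  0 -> 'slow'
  1 -> 'foo'
  3 -> 'hello'
  3 -> 'hello'

Decoded: "code hello bar slow foo hello hello"


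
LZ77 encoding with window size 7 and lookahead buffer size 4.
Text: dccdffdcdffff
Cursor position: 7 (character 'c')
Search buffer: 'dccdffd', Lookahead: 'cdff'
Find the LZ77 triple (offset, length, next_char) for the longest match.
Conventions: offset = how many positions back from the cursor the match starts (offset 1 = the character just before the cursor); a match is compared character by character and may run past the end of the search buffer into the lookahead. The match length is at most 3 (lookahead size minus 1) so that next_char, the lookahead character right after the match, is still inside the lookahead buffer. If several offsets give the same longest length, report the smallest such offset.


Try each offset into the search buffer:
  offset=1 (pos 6, char 'd'): match length 0
  offset=2 (pos 5, char 'f'): match length 0
  offset=3 (pos 4, char 'f'): match length 0
  offset=4 (pos 3, char 'd'): match length 0
  offset=5 (pos 2, char 'c'): match length 3
  offset=6 (pos 1, char 'c'): match length 1
  offset=7 (pos 0, char 'd'): match length 0
Longest match has length 3 at offset 5.
next_char = character at position 7 + 3 = 10 -> 'f'

Best match: offset=5, length=3 (matching 'cdf' starting at position 2)
LZ77 triple: (5, 3, 'f')


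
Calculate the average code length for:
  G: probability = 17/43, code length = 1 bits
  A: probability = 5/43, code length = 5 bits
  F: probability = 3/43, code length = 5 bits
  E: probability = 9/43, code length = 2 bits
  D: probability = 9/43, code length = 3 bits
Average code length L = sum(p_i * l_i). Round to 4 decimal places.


Weighted contributions p_i * l_i:
  G: (17/43) * 1 = 17/43
  A: (5/43) * 5 = 25/43
  F: (3/43) * 5 = 15/43
  E: (9/43) * 2 = 18/43
  D: (9/43) * 3 = 27/43
Sum = (17 + 25 + 15 + 18 + 27)/43 = 102/43

L = 102/43 = 2.3721 bits/symbol


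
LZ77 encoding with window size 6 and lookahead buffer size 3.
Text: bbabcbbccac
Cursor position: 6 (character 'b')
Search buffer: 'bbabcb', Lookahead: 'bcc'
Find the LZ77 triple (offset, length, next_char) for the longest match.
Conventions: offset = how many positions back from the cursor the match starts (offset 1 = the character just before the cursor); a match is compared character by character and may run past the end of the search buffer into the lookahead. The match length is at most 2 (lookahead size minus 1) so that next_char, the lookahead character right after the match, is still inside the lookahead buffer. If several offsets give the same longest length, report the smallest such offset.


Try each offset into the search buffer:
  offset=1 (pos 5, char 'b'): match length 1
  offset=2 (pos 4, char 'c'): match length 0
  offset=3 (pos 3, char 'b'): match length 2
  offset=4 (pos 2, char 'a'): match length 0
  offset=5 (pos 1, char 'b'): match length 1
  offset=6 (pos 0, char 'b'): match length 1
Longest match has length 2 at offset 3.
next_char = character at position 6 + 2 = 8 -> 'c'

Best match: offset=3, length=2 (matching 'bc' starting at position 3)
LZ77 triple: (3, 2, 'c')


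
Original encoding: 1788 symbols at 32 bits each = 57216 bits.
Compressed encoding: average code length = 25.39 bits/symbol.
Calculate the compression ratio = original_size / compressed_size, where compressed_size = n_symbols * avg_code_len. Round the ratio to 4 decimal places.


original_size = n_symbols * orig_bits = 1788 * 32 = 57216 bits
compressed_size = n_symbols * avg_code_len = 1788 * 25.39 = 45397.32 bits
ratio = original_size / compressed_size = 57216 / 45397.32 = 1.2603

Compression ratio = 1.2603


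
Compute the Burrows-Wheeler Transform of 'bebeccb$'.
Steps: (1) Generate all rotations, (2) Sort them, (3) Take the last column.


Rotations (sorted):
  0: $bebeccb -> last char: b
  1: b$bebecc -> last char: c
  2: bebeccb$ -> last char: $
  3: beccb$be -> last char: e
  4: cb$bebec -> last char: c
  5: ccb$bebe -> last char: e
  6: ebeccb$b -> last char: b
  7: eccb$beb -> last char: b


BWT = bc$ecebb


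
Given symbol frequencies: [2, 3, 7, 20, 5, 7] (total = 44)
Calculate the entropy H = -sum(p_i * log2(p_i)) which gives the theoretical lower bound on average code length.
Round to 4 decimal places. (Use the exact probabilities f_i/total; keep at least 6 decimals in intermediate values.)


Per-symbol terms -p_i * log2(p_i) with p_i = f_i/44:
  p = 2/44 = 0.045455: log2(p) = -4.459432, -p*log2(p) = 0.202701
  p = 3/44 = 0.068182: log2(p) = -3.874469, -p*log2(p) = 0.264168
  p = 7/44 = 0.159091: log2(p) = -2.652077, -p*log2(p) = 0.421921
  p = 20/44 = 0.454545: log2(p) = -1.137504, -p*log2(p) = 0.517047
  p = 5/44 = 0.113636: log2(p) = -3.137504, -p*log2(p) = 0.356534
  p = 7/44 = 0.159091: log2(p) = -2.652077, -p*log2(p) = 0.421921
H = 0.202701 + 0.264168 + 0.421921 + 0.517047 + 0.356534 + 0.421921 = 2.184292

H = 2.1843 bits/symbol


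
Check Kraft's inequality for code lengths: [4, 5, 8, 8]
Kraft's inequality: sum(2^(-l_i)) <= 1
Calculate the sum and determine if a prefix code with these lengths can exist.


Sum = 2^(-4) + 2^(-5) + 2^(-8) + 2^(-8)
    = 0.0625 + 0.03125 + 0.00390625 + 0.00390625
    = 26/256 = 0.1015625
Since 0.1015625 <= 1, Kraft's inequality IS satisfied.
A prefix code with these lengths CAN exist.

Kraft sum = 0.1015625. Satisfied.


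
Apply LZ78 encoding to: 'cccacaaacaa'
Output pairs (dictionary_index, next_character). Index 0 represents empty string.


LZ78 encoding steps:
Dictionary: {0: ''}
Step 1: w='' (idx 0), next='c' -> output (0, 'c'), add 'c' as idx 1
Step 2: w='c' (idx 1), next='c' -> output (1, 'c'), add 'cc' as idx 2
Step 3: w='' (idx 0), next='a' -> output (0, 'a'), add 'a' as idx 3
Step 4: w='c' (idx 1), next='a' -> output (1, 'a'), add 'ca' as idx 4
Step 5: w='a' (idx 3), next='a' -> output (3, 'a'), add 'aa' as idx 5
Step 6: w='ca' (idx 4), next='a' -> output (4, 'a'), add 'caa' as idx 6


Encoded: [(0, 'c'), (1, 'c'), (0, 'a'), (1, 'a'), (3, 'a'), (4, 'a')]


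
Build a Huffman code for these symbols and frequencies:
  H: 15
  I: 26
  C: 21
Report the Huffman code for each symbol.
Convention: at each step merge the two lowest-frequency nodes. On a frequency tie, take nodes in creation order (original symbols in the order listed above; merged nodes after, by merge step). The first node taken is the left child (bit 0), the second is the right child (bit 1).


Huffman tree construction:
Step 1: Merge H(15) + C(21) = 36
Step 2: Merge I(26) + (H+C)(36) = 62
Read each symbol's code off the tree from the root (left child = 0, right child = 1).

Codes:
  H: 10 (length 2)
  I: 0 (length 1)
  C: 11 (length 2)
Average code length: 98/62 = 1.5806 bits/symbol


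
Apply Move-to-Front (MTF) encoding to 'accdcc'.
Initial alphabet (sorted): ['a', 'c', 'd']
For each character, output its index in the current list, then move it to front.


MTF encoding:
'a': index 0 in ['a', 'c', 'd'] -> ['a', 'c', 'd']
'c': index 1 in ['a', 'c', 'd'] -> ['c', 'a', 'd']
'c': index 0 in ['c', 'a', 'd'] -> ['c', 'a', 'd']
'd': index 2 in ['c', 'a', 'd'] -> ['d', 'c', 'a']
'c': index 1 in ['d', 'c', 'a'] -> ['c', 'd', 'a']
'c': index 0 in ['c', 'd', 'a'] -> ['c', 'd', 'a']


Output: [0, 1, 0, 2, 1, 0]


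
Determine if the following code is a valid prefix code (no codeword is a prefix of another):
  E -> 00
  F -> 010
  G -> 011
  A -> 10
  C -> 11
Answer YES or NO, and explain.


Checking each pair (does one codeword prefix another?):
  E='00' vs F='010': no prefix
  E='00' vs G='011': no prefix
  E='00' vs A='10': no prefix
  E='00' vs C='11': no prefix
  F='010' vs E='00': no prefix
  F='010' vs G='011': no prefix
  F='010' vs A='10': no prefix
  F='010' vs C='11': no prefix
  G='011' vs E='00': no prefix
  G='011' vs F='010': no prefix
  G='011' vs A='10': no prefix
  G='011' vs C='11': no prefix
  A='10' vs E='00': no prefix
  A='10' vs F='010': no prefix
  A='10' vs G='011': no prefix
  A='10' vs C='11': no prefix
  C='11' vs E='00': no prefix
  C='11' vs F='010': no prefix
  C='11' vs G='011': no prefix
  C='11' vs A='10': no prefix
No violation found over all pairs.

YES -- this is a valid prefix code. No codeword is a prefix of any other codeword.


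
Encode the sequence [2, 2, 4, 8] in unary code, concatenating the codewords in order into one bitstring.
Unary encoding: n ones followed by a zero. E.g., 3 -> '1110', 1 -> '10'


Encode each number as n ones followed by a terminating 0:
  2 -> 110 (3 bits)
  2 -> 110 (3 bits)
  4 -> 11110 (5 bits)
  8 -> 111111110 (9 bits)
Total length = 3 + 3 + 5 + 9 = 20 bits.

Unary([2, 2, 4, 8]) = 11011011110111111110 (20 bits)


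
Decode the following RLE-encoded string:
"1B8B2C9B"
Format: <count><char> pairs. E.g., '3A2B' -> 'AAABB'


Expanding each <count><char> pair:
  1B -> 'B'
  8B -> 'BBBBBBBB'
  2C -> 'CC'
  9B -> 'BBBBBBBBB'

Decoded = BBBBBBBBBCCBBBBBBBBB


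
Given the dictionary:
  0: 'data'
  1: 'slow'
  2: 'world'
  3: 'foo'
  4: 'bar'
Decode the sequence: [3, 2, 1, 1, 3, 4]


Look up each index in the dictionary:
  3 -> 'foo'
  2 -> 'world'
  1 -> 'slow'
  1 -> 'slow'
  3 -> 'foo'
  4 -> 'bar'

Decoded: "foo world slow slow foo bar"


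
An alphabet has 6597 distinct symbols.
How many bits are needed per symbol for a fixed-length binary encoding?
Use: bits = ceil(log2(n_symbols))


log2(6597) = 12.6876
Bracket: 2^12 = 4096 < 6597 <= 2^13 = 8192
So ceil(log2(6597)) = 13

bits = ceil(log2(6597)) = ceil(12.6876) = 13 bits


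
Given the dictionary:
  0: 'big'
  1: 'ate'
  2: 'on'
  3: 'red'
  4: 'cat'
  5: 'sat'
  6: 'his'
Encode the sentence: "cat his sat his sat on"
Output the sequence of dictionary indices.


Look up each word in the dictionary:
  'cat' -> 4
  'his' -> 6
  'sat' -> 5
  'his' -> 6
  'sat' -> 5
  'on' -> 2

Encoded: [4, 6, 5, 6, 5, 2]


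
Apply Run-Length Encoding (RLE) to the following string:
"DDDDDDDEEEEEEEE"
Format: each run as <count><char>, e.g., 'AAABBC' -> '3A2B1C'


Scanning runs left to right:
  i=0: run of 'D' x 7 -> '7D'
  i=7: run of 'E' x 8 -> '8E'

RLE = 7D8E


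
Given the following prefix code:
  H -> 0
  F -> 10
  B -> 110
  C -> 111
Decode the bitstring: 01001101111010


Decoding step by step:
Bits 0 -> H
Bits 10 -> F
Bits 0 -> H
Bits 110 -> B
Bits 111 -> C
Bits 10 -> F
Bits 10 -> F


Decoded message: HFHBCFF


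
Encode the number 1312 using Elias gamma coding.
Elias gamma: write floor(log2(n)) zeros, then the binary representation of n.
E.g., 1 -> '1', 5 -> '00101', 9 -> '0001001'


num_bits = floor(log2(1312)) + 1 = 11
leading_zeros = num_bits - 1 = 10
binary(1312) = 10100100000

Elias gamma(1312) = '0000000000' + '10100100000' = 000000000010100100000 (21 bits)


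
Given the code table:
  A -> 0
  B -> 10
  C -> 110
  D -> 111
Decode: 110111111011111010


Decoding:
110 -> C
111 -> D
111 -> D
0 -> A
111 -> D
110 -> C
10 -> B


Result: CDDADCB


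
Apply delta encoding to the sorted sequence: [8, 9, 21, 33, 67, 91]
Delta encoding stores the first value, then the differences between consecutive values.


First value: 8
Deltas:
  9 - 8 = 1
  21 - 9 = 12
  33 - 21 = 12
  67 - 33 = 34
  91 - 67 = 24


Delta encoded: [8, 1, 12, 12, 34, 24]


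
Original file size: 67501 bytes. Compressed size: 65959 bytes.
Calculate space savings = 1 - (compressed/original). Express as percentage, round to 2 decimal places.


ratio = compressed/original = 65959/67501 = 0.977156
savings = 1 - ratio = 1 - 0.977156 = 0.022844
as a percentage: 0.022844 * 100 = 2.28%

Space savings = 1 - 65959/67501 = 2.28%


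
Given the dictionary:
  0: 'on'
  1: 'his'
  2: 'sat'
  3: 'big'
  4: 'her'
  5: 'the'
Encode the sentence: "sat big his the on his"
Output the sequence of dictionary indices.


Look up each word in the dictionary:
  'sat' -> 2
  'big' -> 3
  'his' -> 1
  'the' -> 5
  'on' -> 0
  'his' -> 1

Encoded: [2, 3, 1, 5, 0, 1]


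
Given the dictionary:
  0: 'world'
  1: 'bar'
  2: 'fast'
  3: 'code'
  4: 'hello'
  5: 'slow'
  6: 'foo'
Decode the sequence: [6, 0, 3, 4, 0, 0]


Look up each index in the dictionary:
  6 -> 'foo'
  0 -> 'world'
  3 -> 'code'
  4 -> 'hello'
  0 -> 'world'
  0 -> 'world'

Decoded: "foo world code hello world world"


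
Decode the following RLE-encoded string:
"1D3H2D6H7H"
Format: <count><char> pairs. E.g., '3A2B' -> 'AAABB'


Expanding each <count><char> pair:
  1D -> 'D'
  3H -> 'HHH'
  2D -> 'DD'
  6H -> 'HHHHHH'
  7H -> 'HHHHHHH'

Decoded = DHHHDDHHHHHHHHHHHHH


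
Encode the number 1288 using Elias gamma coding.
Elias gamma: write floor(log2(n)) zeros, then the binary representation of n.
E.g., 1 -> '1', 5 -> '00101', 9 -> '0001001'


num_bits = floor(log2(1288)) + 1 = 11
leading_zeros = num_bits - 1 = 10
binary(1288) = 10100001000

Elias gamma(1288) = '0000000000' + '10100001000' = 000000000010100001000 (21 bits)
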